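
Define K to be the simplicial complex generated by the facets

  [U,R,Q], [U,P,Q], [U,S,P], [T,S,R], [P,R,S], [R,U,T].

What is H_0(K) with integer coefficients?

Fix the vertex order P < Q < R < S < T < U and write every simplex with vertices in increasing order. Then dim K = 2 and the simplices of K are:

  0-simplices (6): P, Q, R, S, T, U
  1-simplices (12): PQ, PR, PS, PU, QR, QU, RS, RT, RU, ST, SU, TU
  2-simplices (6): PQU, PRS, PSU, QRU, RST, RTU

Hence C_0 ≅ Z^6, C_1 ≅ Z^12, C_2 ≅ Z^6.

Boundary ∂_1: C_1 → C_0 sends each edge [p,q] (with p < q) to q − p.
This gives a 6×12 integer matrix of rank 5; reducing to Smith normal form yields diagonal entries (1,1,1,1,1).

∂_2: C_2 → C_1 acts by ∂[p,q,r] = [q,r] − [p,r] + [p,q]. For instance
  ∂QRU = RU − QU + QR,
  ∂RST = ST − RT + RS.
The 12×6 boundary matrix has rank 6 and Smith normal form diag(1,1,1,1,1,1).

Computing H_k = (kernel of ∂_k) / (image of ∂_{k+1}):

  H_0: rank C_0 − rank ∂_1 = 6 − 5 = 1, and the invariant factors of ∂_1 are all 1, so H_0 ≅ Z.

(K is a triangulation of the cylinder S^1 x I.)

H_0 ≅ Z.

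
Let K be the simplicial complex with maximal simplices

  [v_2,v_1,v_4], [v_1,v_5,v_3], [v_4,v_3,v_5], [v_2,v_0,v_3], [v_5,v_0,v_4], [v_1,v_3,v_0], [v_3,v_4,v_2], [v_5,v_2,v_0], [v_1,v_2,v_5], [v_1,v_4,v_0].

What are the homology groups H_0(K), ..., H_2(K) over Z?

Take the total order v_0 < v_1 < v_2 < v_3 < v_4 < v_5 on the vertex set. Then K (dimension 2) consists of the simplices:

  0-simplices (6): [v_0], [v_1], [v_2], [v_3], [v_4], [v_5]
  1-simplices (15): (15 of them)
  2-simplices (10): [v_0,v_1,v_3], [v_0,v_1,v_4], [v_0,v_2,v_3], [v_0,v_2,v_5], [v_0,v_4,v_5], [v_1,v_2,v_4], [v_1,v_2,v_5], [v_1,v_3,v_5], [v_2,v_3,v_4], [v_3,v_4,v_5]

giving chain groups C_0 ≅ Z^6, C_1 ≅ Z^15, C_2 ≅ Z^10.

∂_1: C_1 → C_0 maps an edge to its endpoints' difference, ∂[p,q] = q − p. For instance
  ∂[v_4,v_5] = [v_5] − [v_4].
The resulting 6×15 matrix has rank 5, and its Smith normal form has invariant factors (1,1,1,1,1).

∂_2: C_2 → C_1 acts by ∂[p,q,r] = [q,r] − [p,r] + [p,q]. For instance
  ∂[v_2,v_3,v_4] = [v_3,v_4] − [v_2,v_4] + [v_2,v_3],
  ∂[v_1,v_2,v_5] = [v_2,v_5] − [v_1,v_5] + [v_1,v_2].
The resulting 15×10 matrix has rank 10, and its Smith normal form has invariant factors (1,1,1,1,1,1,1,1,1,2).

From H_k ≅ ker(∂_k) / im(∂_{k+1}) we obtain:

  H_0: rank C_0 − rank ∂_1 = 6 − 5 = 1, and the invariant factors of ∂_1 are all 1, so H_0 = Z.
  H_1: rank ker ∂_1 − rank ∂_2 = (15 − 5) − 10 = 0, and ∂_2 has invariant factor 2 > 1, so H_1 = Z/2.
  H_2: rank ker ∂_2 − rank ∂_3 = (10 − 10) − 0 = 0, and there is no ∂_3, so H_2 = 0.

As a check, the Euler characteristic is 6 − 15 + 10 = 1, which agrees with 1 − 0 + 0 = 1.

H_0 = Z,  H_1 = Z/2,  H_2 = 0.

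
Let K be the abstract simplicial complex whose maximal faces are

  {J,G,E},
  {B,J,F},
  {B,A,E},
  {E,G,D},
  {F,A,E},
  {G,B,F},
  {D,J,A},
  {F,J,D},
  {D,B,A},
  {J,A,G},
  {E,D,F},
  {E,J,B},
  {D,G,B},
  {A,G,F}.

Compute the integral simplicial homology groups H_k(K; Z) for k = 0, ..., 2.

H_0 = Z,  H_1 = Z^2,  H_2 = Z.

Order the vertices as A < B < D < E < F < G < J. Listing each simplex with vertices in this order, K has dimension 2 with simplices:

  0-simplices (7): A, B, D, E, F, G, J
  1-simplices (21): AB, AD, AE, AF, AG, AJ, BD, BE, BF, BG, BJ, DE, DF, DG, DJ, EF, EG, EJ, FG, FJ, GJ
  2-simplices (14): ABD, ABE, ADJ, AEF, AFG, AGJ, BDG, BEJ, BFG, BFJ, DEF, DEG, DFJ, EGJ

Hence C_0 ≅ Z^7, C_1 ≅ Z^21, C_2 ≅ Z^14.

The boundary map ∂_1: C_1 → C_0 is given by ∂[p,q] = [q] − [p].
The resulting 7×21 matrix has rank 6, and its Smith normal form has invariant factors (1,1,1,1,1,1).

The boundary map ∂_2: C_2 → C_1 sends each 2-simplex [p,q,r] to [q,r] − [p,r] + [p,q]. For instance
  ∂DEG = EG − DG + DE,
  ∂BDG = DG − BG + BD.
This gives a 21×14 integer matrix of rank 13; reducing to Smith normal form yields diagonal entries (1,1,1,1,1,1,1,1,1,1,1,1,1).

Reading off H_k = ker ∂_k / im ∂_{k+1}:

  H_0: rank C_0 − rank ∂_1 = 7 − 6 = 1, and the invariant factors of ∂_1 are all 1, so H_0 ≅ Z.
  H_1: rank ker ∂_1 − rank ∂_2 = (21 − 6) − 13 = 2, and the invariant factors of ∂_2 are all 1, so H_1 ≅ Z^2.
  H_2: rank ker ∂_2 − rank ∂_3 = (14 − 13) − 0 = 1, and there is no ∂_3, so H_2 ≅ Z.

As a check, the Euler characteristic is 7 − 21 + 14 = 0, which agrees with 1 − 2 + 1 = 0.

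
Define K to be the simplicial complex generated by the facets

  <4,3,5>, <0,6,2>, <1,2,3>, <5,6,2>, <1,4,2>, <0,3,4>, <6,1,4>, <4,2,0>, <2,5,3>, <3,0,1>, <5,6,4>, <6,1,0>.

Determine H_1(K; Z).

We work with the vertex ordering 0 < 1 < 2 < 3 < 4 < 5 < 6. The simplices of K, each written with vertices in increasing order, are:

  0-simplices (7): [0], [1], [2], [3], [4], [5], [6]
  1-simplices (18): [0,1], [0,2], [0,3], [0,4], [0,6], [1,2], [1,3], [1,4], [1,6], [2,3], [2,4], [2,5], [2,6], [3,4], [3,5], [4,5], [4,6], [5,6]
  2-simplices (12): [0,1,3], [0,1,6], [0,2,4], [0,2,6], [0,3,4], [1,2,3], [1,2,4], [1,4,6], [2,3,5], [2,5,6], [3,4,5], [4,5,6]

Hence C_0 ≅ Z^7, C_1 ≅ Z^18, C_2 ≅ Z^12.

∂_1: C_1 → C_0 is given by ∂[p,q] = [q] − [p]. For instance
  ∂[2,5] = [5] − [2].
As a 7×18 matrix over Z this has rank 6, with invariant factors (1,1,1,1,1,1).

Boundary ∂_2: C_2 → C_1 acts by ∂[p,q,r] = [q,r] − [p,r] + [p,q]. For instance
  ∂[2,5,6] = [5,6] − [2,6] + [2,5],
  ∂[2,3,5] = [3,5] − [2,5] + [2,3].
The 18×12 boundary matrix has rank 12 and Smith normal form diag(1,1,1,1,1,1,1,1,1,1,1,2).

From H_k ≅ ker(∂_k) / im(∂_{k+1}) we obtain:

  H_1: rank ker ∂_1 − rank ∂_2 = (18 − 6) − 12 = 0, and ∂_2 has invariant factor 2 > 1, so H_1 = Z/2.

(K is a triangulation of the real projective plane RP^2.)

H_1 = Z/2.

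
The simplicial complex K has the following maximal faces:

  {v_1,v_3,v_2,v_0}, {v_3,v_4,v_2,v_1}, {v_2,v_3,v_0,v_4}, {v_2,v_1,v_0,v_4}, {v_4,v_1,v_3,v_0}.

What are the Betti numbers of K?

Take the total order v_0 < v_1 < v_2 < v_3 < v_4 on the vertex set. Then K (dimension 3) consists of the simplices:

  0-simplices (5): [v_0], [v_1], [v_2], [v_3], [v_4]
  1-simplices (10): [v_0,v_1], [v_0,v_2], [v_0,v_3], [v_0,v_4], [v_1,v_2], [v_1,v_3], [v_1,v_4], [v_2,v_3], [v_2,v_4], [v_3,v_4]
  2-simplices (10): [v_0,v_1,v_2], [v_0,v_1,v_3], [v_0,v_1,v_4], [v_0,v_2,v_3], [v_0,v_2,v_4], [v_0,v_3,v_4], [v_1,v_2,v_3], [v_1,v_2,v_4], [v_1,v_3,v_4], [v_2,v_3,v_4]
  3-simplices (5): [v_0,v_1,v_2,v_3], [v_0,v_1,v_2,v_4], [v_0,v_1,v_3,v_4], [v_0,v_2,v_3,v_4], [v_1,v_2,v_3,v_4]

Hence C_0 ≅ Z^5, C_1 ≅ Z^10, C_2 ≅ Z^10, C_3 ≅ Z^5.

The boundary map ∂_1: C_1 → C_0 maps an edge to its endpoints' difference, ∂[p,q] = q − p.
The resulting 5×10 matrix has rank 4, and its Smith normal form has invariant factors (1,1,1,1).

Boundary ∂_2: C_2 → C_1 sends each 2-simplex [p,q,r] to [q,r] − [p,r] + [p,q]. For instance
  ∂[v_1,v_2,v_4] = [v_2,v_4] − [v_1,v_4] + [v_1,v_2],
  ∂[v_2,v_3,v_4] = [v_3,v_4] − [v_2,v_4] + [v_2,v_3].
This gives a 10×10 integer matrix of rank 6; reducing to Smith normal form yields diagonal entries (1,1,1,1,1,1).

The boundary map ∂_3: C_3 → C_2 sends each 3-simplex σ to the alternating sum Σ_i (−1)^i (σ with its i-th vertex removed). For instance
  ∂[v_0,v_1,v_2,v_4] = [v_1,v_2,v_4] − [v_0,v_2,v_4] + [v_0,v_1,v_4] − [v_0,v_1,v_2],
  ∂[v_0,v_1,v_3,v_4] = [v_1,v_3,v_4] − [v_0,v_3,v_4] + [v_0,v_1,v_4] − [v_0,v_1,v_3].
The 10×5 boundary matrix has rank 4 and Smith normal form diag(1,1,1,1).

From H_k ≅ ker(∂_k) / im(∂_{k+1}) we obtain:

  H_0: rank C_0 − rank ∂_1 = 5 − 4 = 1, and the invariant factors of ∂_1 are all 1, so H_0 ≅ Z.
  H_1: rank ker ∂_1 − rank ∂_2 = (10 − 4) − 6 = 0, and the invariant factors of ∂_2 are all 1, so H_1 ≅ 0.
  H_2: rank ker ∂_2 − rank ∂_3 = (10 − 6) − 4 = 0, and the invariant factors of ∂_3 are all 1, so H_2 ≅ 0.
  H_3: rank ker ∂_3 − rank ∂_4 = (5 − 4) − 0 = 1, and there is no ∂_4, so H_3 ≅ Z.

Hence the Betti numbers are b_0 = 1, b_1 = 0, b_2 = 0, b_3 = 1.

b_0 = 1, b_1 = 0, b_2 = 0, b_3 = 1.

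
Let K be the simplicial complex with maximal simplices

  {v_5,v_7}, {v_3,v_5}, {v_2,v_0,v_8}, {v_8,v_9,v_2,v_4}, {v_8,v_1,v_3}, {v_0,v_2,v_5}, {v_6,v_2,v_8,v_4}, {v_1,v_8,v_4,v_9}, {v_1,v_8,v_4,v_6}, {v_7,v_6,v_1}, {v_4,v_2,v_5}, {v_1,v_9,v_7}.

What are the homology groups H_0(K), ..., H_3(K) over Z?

K has 10 vertices, 25 edges, 18 triangles, 4 3-simplices.
rank ∂_0 = 0, rank ∂_1 = 9 ⇒ b_0 = 10 − 0 − 9 = 1; all invariant factors of ∂_1 are 1 so no torsion. So H_0 ≅ Z.
rank ∂_1 = 9, rank ∂_2 = 14 ⇒ b_1 = 25 − 9 − 14 = 2; all invariant factors of ∂_2 are 1 so no torsion. So H_1 ≅ Z^2.
rank ∂_2 = 14, rank ∂_3 = 4 ⇒ b_2 = 18 − 14 − 4 = 0; all invariant factors of ∂_3 are 1 so no torsion. So H_2 ≅ 0.
rank ∂_3 = 4, rank ∂_4 = 0 ⇒ b_3 = 4 − 4 − 0 = 0. So H_3 ≅ 0.

H_0 = Z,  H_1 = Z^2,  H_2 = 0,  H_3 = 0.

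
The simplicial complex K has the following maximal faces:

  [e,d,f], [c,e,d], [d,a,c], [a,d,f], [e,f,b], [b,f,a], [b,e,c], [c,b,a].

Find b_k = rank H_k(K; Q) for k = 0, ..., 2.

Order the vertices as a < b < c < d < e < f. Listing each simplex with vertices in this order, K has dimension 2 with simplices:

  0-simplices (6): a, b, c, d, e, f
  1-simplices (12): ab, ac, ad, af, bc, be, bf, cd, ce, de, df, ef
  2-simplices (8): abc, abf, acd, adf, bce, bef, cde, def

Hence C_0 ≅ Z^6, C_1 ≅ Z^12, C_2 ≅ Z^8.

Boundary ∂_1: C_1 → C_0 is given by ∂[p,q] = [q] − [p].
As a 6×12 matrix over Z this has rank 5, with invariant factors (1,1,1,1,1).

Boundary ∂_2: C_2 → C_1 maps a triangle to the signed sum of its edges. For instance
  ∂acd = cd − ad + ac,
  ∂abf = bf − af + ab.
The resulting 12×8 matrix has rank 7, and its Smith normal form has invariant factors (1,1,1,1,1,1,1).

Reading off H_k = ker ∂_k / im ∂_{k+1}:

  H_0: rank C_0 − rank ∂_1 = 6 − 5 = 1, and the invariant factors of ∂_1 are all 1, so H_0 ≅ Z.
  H_1: rank ker ∂_1 − rank ∂_2 = (12 − 5) − 7 = 0, and the invariant factors of ∂_2 are all 1, so H_1 ≅ 0.
  H_2: rank ker ∂_2 − rank ∂_3 = (8 − 7) − 0 = 1, and there is no ∂_3, so H_2 ≅ Z.

Hence the Betti numbers are b_0 = 1, b_1 = 0, b_2 = 1.

b_0 = 1, b_1 = 0, b_2 = 1.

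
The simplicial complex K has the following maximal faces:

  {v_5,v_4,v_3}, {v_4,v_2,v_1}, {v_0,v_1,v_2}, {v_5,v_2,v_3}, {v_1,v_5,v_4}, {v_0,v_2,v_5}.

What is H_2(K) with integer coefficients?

H_2 ≅ 0.

Fix the vertex order v_0 < v_1 < v_2 < v_3 < v_4 < v_5 and write every simplex with vertices in increasing order. Then dim K = 2 and the simplices of K are:

  0-simplices (6): [v_0], [v_1], [v_2], [v_3], [v_4], [v_5]
  1-simplices (12): [v_0,v_1], [v_0,v_2], [v_0,v_5], [v_1,v_2], [v_1,v_4], [v_1,v_5], [v_2,v_3], [v_2,v_4], [v_2,v_5], [v_3,v_4], [v_3,v_5], [v_4,v_5]
  2-simplices (6): [v_0,v_1,v_2], [v_0,v_2,v_5], [v_1,v_2,v_4], [v_1,v_4,v_5], [v_2,v_3,v_5], [v_3,v_4,v_5]

giving chain groups C_0 ≅ Z^6, C_1 ≅ Z^12, C_2 ≅ Z^6.

Boundary ∂_1: C_1 → C_0 is given by ∂[p,q] = [q] − [p].
The resulting 6×12 matrix has rank 5, and its Smith normal form has invariant factors (1,1,1,1,1).

∂_2: C_2 → C_1 acts by ∂[p,q,r] = [q,r] − [p,r] + [p,q]. For instance
  ∂[v_1,v_2,v_4] = [v_2,v_4] − [v_1,v_4] + [v_1,v_2],
  ∂[v_1,v_4,v_5] = [v_4,v_5] − [v_1,v_5] + [v_1,v_4].
The resulting 12×6 matrix has rank 6, and its Smith normal form has invariant factors (1,1,1,1,1,1).

Computing H_k = (kernel of ∂_k) / (image of ∂_{k+1}):

  H_2: rank ker ∂_2 − rank ∂_3 = (6 − 6) − 0 = 0, and there is no ∂_3, so H_2 = 0.

(K is a triangulation of the cylinder S^1 x I.)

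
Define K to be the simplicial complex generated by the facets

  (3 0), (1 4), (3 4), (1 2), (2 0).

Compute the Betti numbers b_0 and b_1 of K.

Fix the vertex order 0 < 1 < 2 < 3 < 4 and write every simplex with vertices in increasing order. Then dim K = 1 and the simplices of K are:

  0-simplices (5): [0], [1], [2], [3], [4]
  1-simplices (5): [0,2], [0,3], [1,2], [1,4], [3,4]

Hence C_0 ≅ Z^5, C_1 ≅ Z^5.

Boundary ∂_1: C_1 → C_0 is given by ∂[p,q] = [q] − [p]. For instance
  ∂[1,2] = [2] − [1].
As a 5×5 matrix over Z this has rank 4, with invariant factors (1,1,1,1).

Computing H_k = (kernel of ∂_k) / (image of ∂_{k+1}):

  H_0: rank C_0 − rank ∂_1 = 5 − 4 = 1, and the invariant factors of ∂_1 are all 1, so H_0 ≅ Z.
  H_1: rank ker ∂_1 − rank ∂_2 = (5 − 4) − 0 = 1, and there is no ∂_2, so H_1 ≅ Z.

(K is a triangulation of the circle S^1.)

Hence the Betti numbers are b_0 = 1, b_1 = 1.

b_0 = 1, b_1 = 1.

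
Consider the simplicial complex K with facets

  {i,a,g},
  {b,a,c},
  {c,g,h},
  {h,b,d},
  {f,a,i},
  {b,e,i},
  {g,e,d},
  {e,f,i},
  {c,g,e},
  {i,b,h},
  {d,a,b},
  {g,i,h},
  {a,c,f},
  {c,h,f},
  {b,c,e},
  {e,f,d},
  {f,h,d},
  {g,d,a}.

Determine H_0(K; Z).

H_0 = Z.

Take the total order a < b < c < d < e < f < g < h < i on the vertex set. Then K (dimension 2) consists of the simplices:

  0-simplices (9): a, b, c, d, e, f, g, h, i
  1-simplices (27): ab, ac, ad, af, ag, ai, bc, bd, be, bh, bi, ce, cf, cg, ch, de, df, dg, dh, ef, eg, ei, fh, fi, gh, gi, hi
  2-simplices (18): abc, abd, acf, adg, afi, agi, bce, bdh, bei, bhi, ceg, cfh, cgh, def, deg, dfh, efi, ghi

Hence C_0 ≅ Z^9, C_1 ≅ Z^27, C_2 ≅ Z^18.

Boundary ∂_1: C_1 → C_0 maps an edge to its endpoints' difference, ∂[p,q] = q − p.
The 9×27 boundary matrix has rank 8 and Smith normal form diag(1,1,1,1,1,1,1,1).

Boundary ∂_2: C_2 → C_1 sends each 2-simplex [p,q,r] to [q,r] − [p,r] + [p,q]. For instance
  ∂afi = fi − ai + af,
  ∂bdh = dh − bh + bd.
As a 27×18 matrix over Z this has rank 17, with invariant factors (1,1,1,1,1,1,1,1,1,1,1,1,1,1,1,1,1).

Reading off H_k = ker ∂_k / im ∂_{k+1}:

  H_0: rank C_0 − rank ∂_1 = 9 − 8 = 1, and the invariant factors of ∂_1 are all 1, so H_0 = Z.

(K is a triangulation of the torus T^2.)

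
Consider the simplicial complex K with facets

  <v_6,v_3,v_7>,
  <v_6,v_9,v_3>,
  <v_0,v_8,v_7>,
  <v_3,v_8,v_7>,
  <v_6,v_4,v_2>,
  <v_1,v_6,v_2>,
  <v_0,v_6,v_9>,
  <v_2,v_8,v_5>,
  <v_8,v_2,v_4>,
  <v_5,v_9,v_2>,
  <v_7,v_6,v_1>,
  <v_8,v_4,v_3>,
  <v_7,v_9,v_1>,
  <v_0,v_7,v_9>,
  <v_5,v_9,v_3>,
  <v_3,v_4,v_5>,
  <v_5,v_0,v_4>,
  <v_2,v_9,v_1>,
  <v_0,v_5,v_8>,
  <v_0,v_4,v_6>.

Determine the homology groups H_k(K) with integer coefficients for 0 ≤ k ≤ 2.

Take the total order v_0 < v_1 < v_2 < v_3 < v_4 < v_5 < v_6 < v_7 < v_8 < v_9 on the vertex set. Then K (dimension 2) consists of the simplices:

  0-simplices (10): [v_0], [v_1], [v_2], [v_3], [v_4], [v_5], [v_6], [v_7], [v_8], [v_9]
  1-simplices (30): (30 of them)
  2-simplices (20): (20 of them)

Hence C_0 ≅ Z^10, C_1 ≅ Z^30, C_2 ≅ Z^20.

Boundary ∂_1: C_1 → C_0 sends each edge [p,q] (with p < q) to q − p. For instance
  ∂[v_2,v_8] = [v_8] − [v_2].
The resulting 10×30 matrix has rank 9, and its Smith normal form has invariant factors (1,1,1,1,1,1,1,1,1).

∂_2: C_2 → C_1 acts by ∂[p,q,r] = [q,r] − [p,r] + [p,q]. For instance
  ∂[v_0,v_4,v_5] = [v_4,v_5] − [v_0,v_5] + [v_0,v_4],
  ∂[v_3,v_4,v_8] = [v_4,v_8] − [v_3,v_8] + [v_3,v_4].
This gives a 30×20 integer matrix of rank 20; reducing to Smith normal form yields diagonal entries (1,1,1,1,1,1,1,1,1,1,1,1,1,1,1,1,1,1,1,2).

Reading off H_k = ker ∂_k / im ∂_{k+1}:

  H_0: rank C_0 − rank ∂_1 = 10 − 9 = 1, and the invariant factors of ∂_1 are all 1, so H_0 = Z.
  H_1: rank ker ∂_1 − rank ∂_2 = (30 − 9) − 20 = 1, and ∂_2 has invariant factor 2 > 1, so H_1 = Z ⊕ Z/2.
  H_2: rank ker ∂_2 − rank ∂_3 = (20 − 20) − 0 = 0, and there is no ∂_3, so H_2 = 0.

As a check, the Euler characteristic is 10 − 30 + 20 = 0, which agrees with 1 − 1 + 0 = 0.

H_0 ≅ Z,  H_1 ≅ Z ⊕ Z/2,  H_2 = 0.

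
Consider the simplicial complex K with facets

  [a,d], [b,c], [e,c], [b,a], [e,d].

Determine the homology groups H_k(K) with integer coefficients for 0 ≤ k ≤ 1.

Fix the vertex order a < b < c < d < e and write every simplex with vertices in increasing order. Then dim K = 1 and the simplices of K are:

  0-simplices (5): a, b, c, d, e
  1-simplices (5): ab, ad, bc, ce, de

Hence C_0 ≅ Z^5, C_1 ≅ Z^5.

Boundary ∂_1: C_1 → C_0 is given by ∂[p,q] = [q] − [p].
The 5×5 boundary matrix has rank 4 and Smith normal form diag(1,1,1,1).

Reading off H_k = ker ∂_k / im ∂_{k+1}:

  H_0: rank C_0 − rank ∂_1 = 5 − 4 = 1, and the invariant factors of ∂_1 are all 1, so H_0 = Z.
  H_1: rank ker ∂_1 − rank ∂_2 = (5 − 4) − 0 = 1, and there is no ∂_2, so H_1 = Z.

(K is a triangulation of the circle S^1.)

H_0 = Z,  H_1 = Z.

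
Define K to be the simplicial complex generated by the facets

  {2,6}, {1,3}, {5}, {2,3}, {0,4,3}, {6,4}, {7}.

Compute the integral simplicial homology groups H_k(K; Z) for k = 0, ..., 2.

We work with the vertex ordering 0 < 1 < 2 < 3 < 4 < 5 < 6 < 7. The simplices of K, each written with vertices in increasing order, are:

  0-simplices (8): [0], [1], [2], [3], [4], [5], [6], [7]
  1-simplices (7): [0,3], [0,4], [1,3], [2,3], [2,6], [3,4], [4,6]
  2-simplices (1): [0,3,4]

Hence C_0 ≅ Z^8, C_1 ≅ Z^7, C_2 ≅ Z^1.

Boundary ∂_1: C_1 → C_0 sends each edge [p,q] (with p < q) to q − p.
The resulting 8×7 matrix has rank 5, and its Smith normal form has invariant factors (1,1,1,1,1).

∂_2: C_2 → C_1 maps a triangle to the signed sum of its edges. For instance
  ∂[0,3,4] = [3,4] − [0,4] + [0,3].
This gives a 7×1 integer matrix of rank 1; reducing to Smith normal form yields diagonal entries (1).

Computing H_k = (kernel of ∂_k) / (image of ∂_{k+1}):

  H_0: rank C_0 − rank ∂_1 = 8 − 5 = 3, and the invariant factors of ∂_1 are all 1, so H_0 ≅ Z^3.
  H_1: rank ker ∂_1 − rank ∂_2 = (7 − 5) − 1 = 1, and the invariant factors of ∂_2 are all 1, so H_1 ≅ Z.
  H_2: rank ker ∂_2 − rank ∂_3 = (1 − 1) − 0 = 0, and there is no ∂_3, so H_2 ≅ 0.

H_0 = Z^3,  H_1 = Z,  H_2 = 0.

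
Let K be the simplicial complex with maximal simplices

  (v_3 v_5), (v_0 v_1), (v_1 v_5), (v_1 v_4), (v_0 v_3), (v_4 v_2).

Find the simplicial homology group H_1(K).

H_1 ≅ Z.

Order the vertices as v_0 < v_1 < v_2 < v_3 < v_4 < v_5. Listing each simplex with vertices in this order, K has dimension 1 with simplices:

  0-simplices (6): [v_0], [v_1], [v_2], [v_3], [v_4], [v_5]
  1-simplices (6): [v_0,v_1], [v_0,v_3], [v_1,v_4], [v_1,v_5], [v_2,v_4], [v_3,v_5]

so the chain groups are C_0 ≅ Z^6, C_1 ≅ Z^6.

∂_1: C_1 → C_0 maps an edge to its endpoints' difference, ∂[p,q] = q − p.
The 6×6 boundary matrix has rank 5 and Smith normal form diag(1,1,1,1,1).

Now H_k = ker ∂_k / im ∂_{k+1}, so:

  H_1: rank ker ∂_1 − rank ∂_2 = (6 − 5) − 0 = 1, and there is no ∂_2, so H_1 ≅ Z.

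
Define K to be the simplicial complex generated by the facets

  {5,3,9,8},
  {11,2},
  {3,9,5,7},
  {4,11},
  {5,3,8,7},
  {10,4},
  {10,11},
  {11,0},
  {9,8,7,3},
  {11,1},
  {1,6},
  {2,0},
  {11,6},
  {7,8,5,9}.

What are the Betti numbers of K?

K has 12 vertices, 19 edges, 10 triangles, 5 3-simplices.
rank ∂_0 = 0, rank ∂_1 = 10 ⇒ b_0 = 12 − 0 − 10 = 2; all invariant factors of ∂_1 are 1 so no torsion. So H_0 = Z^2.
rank ∂_1 = 10, rank ∂_2 = 6 ⇒ b_1 = 19 − 10 − 6 = 3; all invariant factors of ∂_2 are 1 so no torsion. So H_1 = Z^3.
rank ∂_2 = 6, rank ∂_3 = 4 ⇒ b_2 = 10 − 6 − 4 = 0; all invariant factors of ∂_3 are 1 so no torsion. So H_2 = 0.
rank ∂_3 = 4, rank ∂_4 = 0 ⇒ b_3 = 5 − 4 − 0 = 1. So H_3 = Z.

b_0 = 2, b_1 = 3, b_2 = 0, b_3 = 1.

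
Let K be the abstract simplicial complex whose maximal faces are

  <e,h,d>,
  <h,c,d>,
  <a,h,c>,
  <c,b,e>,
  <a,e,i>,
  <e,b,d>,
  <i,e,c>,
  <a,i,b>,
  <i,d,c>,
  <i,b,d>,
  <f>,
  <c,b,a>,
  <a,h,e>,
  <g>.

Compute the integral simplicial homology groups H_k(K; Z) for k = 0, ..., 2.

H_0 = Z^3,  H_1 = Z_2,  H_2 = 0.

Fix the vertex order a < b < c < d < e < f < g < h < i and write every simplex with vertices in increasing order. Then dim K = 2 and the simplices of K are:

  0-simplices (9): a, b, c, d, e, f, g, h, i
  1-simplices (18): ab, ac, ae, ah, ai, bc, bd, be, bi, cd, ce, ch, ci, de, dh, di, eh, ei
  2-simplices (12): abc, abi, ach, aeh, aei, bce, bde, bdi, cdh, cdi, cei, deh

giving chain groups C_0 ≅ Z^9, C_1 ≅ Z^18, C_2 ≅ Z^12.

Boundary ∂_1: C_1 → C_0 maps an edge to its endpoints' difference, ∂[p,q] = q − p. For instance
  ∂ci = i − c.
This gives a 9×18 integer matrix of rank 6; reducing to Smith normal form yields diagonal entries (1,1,1,1,1,1).

The boundary map ∂_2: C_2 → C_1 acts by ∂[p,q,r] = [q,r] − [p,r] + [p,q]. For instance
  ∂ach = ch − ah + ac,
  ∂bce = ce − be + bc.
As a 18×12 matrix over Z this has rank 12, with invariant factors (1,1,1,1,1,1,1,1,1,1,1,2).

Reading off H_k = ker ∂_k / im ∂_{k+1}:

  H_0: rank C_0 − rank ∂_1 = 9 − 6 = 3, and the invariant factors of ∂_1 are all 1, so H_0 ≅ Z^3.
  H_1: rank ker ∂_1 − rank ∂_2 = (18 − 6) − 12 = 0, and ∂_2 has invariant factor 2 > 1, so H_1 ≅ Z_2.
  H_2: rank ker ∂_2 − rank ∂_3 = (12 − 12) − 0 = 0, and there is no ∂_3, so H_2 ≅ 0.

(K is a triangulation of the disjoint union of the real projective plane RP^2 and a set of 2 points.)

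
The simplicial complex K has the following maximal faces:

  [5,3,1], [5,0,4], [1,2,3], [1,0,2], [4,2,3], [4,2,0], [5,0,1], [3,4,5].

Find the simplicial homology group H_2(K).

Order the vertices as 0 < 1 < 2 < 3 < 4 < 5. Listing each simplex with vertices in this order, K has dimension 2 with simplices:

  0-simplices (6): [0], [1], [2], [3], [4], [5]
  1-simplices (12): [0,1], [0,2], [0,4], [0,5], [1,2], [1,3], [1,5], [2,3], [2,4], [3,4], [3,5], [4,5]
  2-simplices (8): [0,1,2], [0,1,5], [0,2,4], [0,4,5], [1,2,3], [1,3,5], [2,3,4], [3,4,5]

giving chain groups C_0 ≅ Z^6, C_1 ≅ Z^12, C_2 ≅ Z^8.

Boundary ∂_1: C_1 → C_0 sends each edge [p,q] (with p < q) to q − p.
As a 6×12 matrix over Z this has rank 5, with invariant factors (1,1,1,1,1).

∂_2: C_2 → C_1 sends each 2-simplex [p,q,r] to [q,r] − [p,r] + [p,q]. For instance
  ∂[0,1,2] = [1,2] − [0,2] + [0,1],
  ∂[0,1,5] = [1,5] − [0,5] + [0,1].
As a 12×8 matrix over Z this has rank 7, with invariant factors (1,1,1,1,1,1,1).

From H_k ≅ ker(∂_k) / im(∂_{k+1}) we obtain:

  H_2: rank ker ∂_2 − rank ∂_3 = (8 − 7) − 0 = 1, and there is no ∂_3, so H_2 ≅ Z.

H_2 ≅ Z.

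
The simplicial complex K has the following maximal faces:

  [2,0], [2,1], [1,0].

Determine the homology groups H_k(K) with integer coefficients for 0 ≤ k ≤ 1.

H_0 = Z,  H_1 = Z.

We work with the vertex ordering 0 < 1 < 2. The simplices of K, each written with vertices in increasing order, are:

  0-simplices (3): [0], [1], [2]
  1-simplices (3): [0,1], [0,2], [1,2]

so the chain groups are C_0 ≅ Z^3, C_1 ≅ Z^3.

Boundary ∂_1: C_1 → C_0 maps an edge to its endpoints' difference, ∂[p,q] = q − p. For instance
  ∂[0,1] = [1] − [0].
The resulting 3×3 matrix has rank 2, and its Smith normal form has invariant factors (1,1).

Now H_k = ker ∂_k / im ∂_{k+1}, so:

  H_0: rank C_0 − rank ∂_1 = 3 − 2 = 1, and the invariant factors of ∂_1 are all 1, so H_0 = Z.
  H_1: rank ker ∂_1 − rank ∂_2 = (3 − 2) − 0 = 1, and there is no ∂_2, so H_1 = Z.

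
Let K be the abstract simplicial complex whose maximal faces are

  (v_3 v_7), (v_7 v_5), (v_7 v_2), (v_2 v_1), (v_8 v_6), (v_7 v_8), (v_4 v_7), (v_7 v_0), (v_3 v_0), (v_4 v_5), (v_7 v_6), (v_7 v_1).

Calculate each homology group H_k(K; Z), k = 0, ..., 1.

H_0 = Z,  H_1 = Z^4.

We work with the vertex ordering v_0 < v_1 < v_2 < v_3 < v_4 < v_5 < v_6 < v_7 < v_8. The simplices of K, each written with vertices in increasing order, are:

  0-simplices (9): [v_0], [v_1], [v_2], [v_3], [v_4], [v_5], [v_6], [v_7], [v_8]
  1-simplices (12): [v_0,v_3], [v_0,v_7], [v_1,v_2], [v_1,v_7], [v_2,v_7], [v_3,v_7], [v_4,v_5], [v_4,v_7], [v_5,v_7], [v_6,v_7], [v_6,v_8], [v_7,v_8]

so the chain groups are C_0 ≅ Z^9, C_1 ≅ Z^12.

The boundary map ∂_1: C_1 → C_0 sends each edge [p,q] (with p < q) to q − p.
The 9×12 boundary matrix has rank 8 and Smith normal form diag(1,1,1,1,1,1,1,1).

Reading off H_k = ker ∂_k / im ∂_{k+1}:

  H_0: rank C_0 − rank ∂_1 = 9 − 8 = 1, and the invariant factors of ∂_1 are all 1, so H_0 ≅ Z.
  H_1: rank ker ∂_1 − rank ∂_2 = (12 − 8) − 0 = 4, and there is no ∂_2, so H_1 ≅ Z^4.

As a check, the Euler characteristic is 9 − 12 = -3, which agrees with 1 − 4 = -3.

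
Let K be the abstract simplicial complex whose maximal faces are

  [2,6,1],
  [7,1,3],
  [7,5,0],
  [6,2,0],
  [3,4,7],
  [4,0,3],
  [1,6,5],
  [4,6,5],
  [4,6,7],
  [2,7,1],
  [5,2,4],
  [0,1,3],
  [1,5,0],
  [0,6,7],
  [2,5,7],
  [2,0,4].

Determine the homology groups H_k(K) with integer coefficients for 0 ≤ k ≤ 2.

K has 8 vertices, 24 edges, 16 triangles.
rank ∂_0 = 0, rank ∂_1 = 7 ⇒ b_0 = 8 − 0 − 7 = 1; all invariant factors of ∂_1 are 1 so no torsion. So H_0 = Z.
rank ∂_1 = 7, rank ∂_2 = 15 ⇒ b_1 = 24 − 7 − 15 = 2; all invariant factors of ∂_2 are 1 so no torsion. So H_1 = Z^2.
rank ∂_2 = 15, rank ∂_3 = 0 ⇒ b_2 = 16 − 15 − 0 = 1. So H_2 = Z.

H_0 ≅ Z,  H_1 ≅ Z^2,  H_2 ≅ Z.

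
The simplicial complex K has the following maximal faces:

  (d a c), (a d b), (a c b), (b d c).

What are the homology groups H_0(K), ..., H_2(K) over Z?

We work with the vertex ordering a < b < c < d. The simplices of K, each written with vertices in increasing order, are:

  0-simplices (4): a, b, c, d
  1-simplices (6): ab, ac, ad, bc, bd, cd
  2-simplices (4): abc, abd, acd, bcd

giving chain groups C_0 ≅ Z^4, C_1 ≅ Z^6, C_2 ≅ Z^4.

The boundary map ∂_1: C_1 → C_0 sends each edge [p,q] (with p < q) to q − p. For instance
  ∂bc = c − b.
The 4×6 boundary matrix has rank 3 and Smith normal form diag(1,1,1).

Boundary ∂_2: C_2 → C_1 sends each 2-simplex [p,q,r] to [q,r] − [p,r] + [p,q]. For instance
  ∂bcd = cd − bd + bc,
  ∂abc = bc − ac + ab.
This gives a 6×4 integer matrix of rank 3; reducing to Smith normal form yields diagonal entries (1,1,1).

Now H_k = ker ∂_k / im ∂_{k+1}, so:

  H_0: rank C_0 − rank ∂_1 = 4 − 3 = 1, and the invariant factors of ∂_1 are all 1, so H_0 = Z.
  H_1: rank ker ∂_1 − rank ∂_2 = (6 − 3) − 3 = 0, and the invariant factors of ∂_2 are all 1, so H_1 = 0.
  H_2: rank ker ∂_2 − rank ∂_3 = (4 − 3) − 0 = 1, and there is no ∂_3, so H_2 = Z.

H_0 ≅ Z,  H_1 = 0,  H_2 ≅ Z.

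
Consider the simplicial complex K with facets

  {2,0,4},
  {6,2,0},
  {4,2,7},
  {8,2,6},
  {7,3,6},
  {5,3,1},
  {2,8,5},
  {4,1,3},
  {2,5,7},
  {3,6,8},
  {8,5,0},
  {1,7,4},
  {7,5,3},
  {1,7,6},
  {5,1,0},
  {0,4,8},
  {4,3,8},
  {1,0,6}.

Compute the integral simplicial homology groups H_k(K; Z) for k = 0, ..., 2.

H_0 ≅ Z,  H_1 ≅ Z ⊕ Z/2,  H_2 = 0.

Order the vertices as 0 < 1 < 2 < 3 < 4 < 5 < 6 < 7 < 8. Listing each simplex with vertices in this order, K has dimension 2 with simplices:

  0-simplices (9): [0], [1], [2], [3], [4], [5], [6], [7], [8]
  1-simplices (27): (27 of them)
  2-simplices (18): [0,1,5], [0,1,6], [0,2,4], [0,2,6], [0,4,8], [0,5,8], [1,3,4], [1,3,5], [1,4,7], [1,6,7], [2,4,7], [2,5,7], [2,5,8], [2,6,8], [3,4,8], [3,5,7], [3,6,7], [3,6,8]

Hence C_0 ≅ Z^9, C_1 ≅ Z^27, C_2 ≅ Z^18.

∂_1: C_1 → C_0 is given by ∂[p,q] = [q] − [p].
This gives a 9×27 integer matrix of rank 8; reducing to Smith normal form yields diagonal entries (1,1,1,1,1,1,1,1).

∂_2: C_2 → C_1 maps a triangle to the signed sum of its edges. For instance
  ∂[2,5,8] = [5,8] − [2,8] + [2,5],
  ∂[0,4,8] = [4,8] − [0,8] + [0,4].
As a 27×18 matrix over Z this has rank 18, with invariant factors (1,1,1,1,1,1,1,1,1,1,1,1,1,1,1,1,1,2).

Reading off H_k = ker ∂_k / im ∂_{k+1}:

  H_0: rank C_0 − rank ∂_1 = 9 − 8 = 1, and the invariant factors of ∂_1 are all 1, so H_0 ≅ Z.
  H_1: rank ker ∂_1 − rank ∂_2 = (27 − 8) − 18 = 1, and ∂_2 has invariant factor 2 > 1, so H_1 ≅ Z ⊕ Z/2.
  H_2: rank ker ∂_2 − rank ∂_3 = (18 − 18) − 0 = 0, and there is no ∂_3, so H_2 ≅ 0.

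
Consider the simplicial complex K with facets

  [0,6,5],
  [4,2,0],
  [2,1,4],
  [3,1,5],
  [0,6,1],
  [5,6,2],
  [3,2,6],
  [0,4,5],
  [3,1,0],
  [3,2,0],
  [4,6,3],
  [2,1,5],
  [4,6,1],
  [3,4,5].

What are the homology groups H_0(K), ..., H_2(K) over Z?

Take the total order 0 < 1 < 2 < 3 < 4 < 5 < 6 on the vertex set. Then K (dimension 2) consists of the simplices:

  0-simplices (7): [0], [1], [2], [3], [4], [5], [6]
  1-simplices (21): [0,1], [0,2], [0,3], [0,4], [0,5], [0,6], [1,2], [1,3], [1,4], [1,5], [1,6], [2,3], [2,4], [2,5], [2,6], [3,4], [3,5], [3,6], [4,5], [4,6], [5,6]
  2-simplices (14): [0,1,3], [0,1,6], [0,2,3], [0,2,4], [0,4,5], [0,5,6], [1,2,4], [1,2,5], [1,3,5], [1,4,6], [2,3,6], [2,5,6], [3,4,5], [3,4,6]

giving chain groups C_0 ≅ Z^7, C_1 ≅ Z^21, C_2 ≅ Z^14.

∂_1: C_1 → C_0 maps an edge to its endpoints' difference, ∂[p,q] = q − p. For instance
  ∂[4,6] = [6] − [4].
The resulting 7×21 matrix has rank 6, and its Smith normal form has invariant factors (1,1,1,1,1,1).

Boundary ∂_2: C_2 → C_1 acts by ∂[p,q,r] = [q,r] − [p,r] + [p,q]. For instance
  ∂[0,1,3] = [1,3] − [0,3] + [0,1],
  ∂[2,3,6] = [3,6] − [2,6] + [2,3].
The 21×14 boundary matrix has rank 13 and Smith normal form diag(1,1,1,1,1,1,1,1,1,1,1,1,1).

Computing H_k = (kernel of ∂_k) / (image of ∂_{k+1}):

  H_0: rank C_0 − rank ∂_1 = 7 − 6 = 1, and the invariant factors of ∂_1 are all 1, so H_0 ≅ Z.
  H_1: rank ker ∂_1 − rank ∂_2 = (21 − 6) − 13 = 2, and the invariant factors of ∂_2 are all 1, so H_1 ≅ Z^2.
  H_2: rank ker ∂_2 − rank ∂_3 = (14 − 13) − 0 = 1, and there is no ∂_3, so H_2 ≅ Z.

H_0 ≅ Z,  H_1 ≅ Z^2,  H_2 ≅ Z.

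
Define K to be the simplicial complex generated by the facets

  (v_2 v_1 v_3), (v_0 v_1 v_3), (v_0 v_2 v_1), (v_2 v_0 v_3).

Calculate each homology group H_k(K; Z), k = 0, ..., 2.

H_0 = Z,  H_1 = 0,  H_2 = Z.

Order the vertices as v_0 < v_1 < v_2 < v_3. Listing each simplex with vertices in this order, K has dimension 2 with simplices:

  0-simplices (4): [v_0], [v_1], [v_2], [v_3]
  1-simplices (6): [v_0,v_1], [v_0,v_2], [v_0,v_3], [v_1,v_2], [v_1,v_3], [v_2,v_3]
  2-simplices (4): [v_0,v_1,v_2], [v_0,v_1,v_3], [v_0,v_2,v_3], [v_1,v_2,v_3]

Hence C_0 ≅ Z^4, C_1 ≅ Z^6, C_2 ≅ Z^4.

Boundary ∂_1: C_1 → C_0 maps an edge to its endpoints' difference, ∂[p,q] = q − p.
As a 4×6 matrix over Z this has rank 3, with invariant factors (1,1,1).

∂_2: C_2 → C_1 maps a triangle to the signed sum of its edges. For instance
  ∂[v_1,v_2,v_3] = [v_2,v_3] − [v_1,v_3] + [v_1,v_2],
  ∂[v_0,v_1,v_2] = [v_1,v_2] − [v_0,v_2] + [v_0,v_1].
This gives a 6×4 integer matrix of rank 3; reducing to Smith normal form yields diagonal entries (1,1,1).

Reading off H_k = ker ∂_k / im ∂_{k+1}:

  H_0: rank C_0 − rank ∂_1 = 4 − 3 = 1, and the invariant factors of ∂_1 are all 1, so H_0 = Z.
  H_1: rank ker ∂_1 − rank ∂_2 = (6 − 3) − 3 = 0, and the invariant factors of ∂_2 are all 1, so H_1 = 0.
  H_2: rank ker ∂_2 − rank ∂_3 = (4 − 3) − 0 = 1, and there is no ∂_3, so H_2 = Z.

As a check, the Euler characteristic is 4 − 6 + 4 = 2, which agrees with 1 − 0 + 1 = 2.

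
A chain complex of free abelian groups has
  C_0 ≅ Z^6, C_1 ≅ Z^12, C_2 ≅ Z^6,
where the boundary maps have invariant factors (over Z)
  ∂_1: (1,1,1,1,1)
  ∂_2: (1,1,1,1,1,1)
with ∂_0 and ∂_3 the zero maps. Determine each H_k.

H_0 ≅ Z,  H_1 ≅ Z,  H_2 = 0.

H_0: b_0 = 6 − 0 − 5 = 1; torsion from ∂_1 factors > 1: none. So H_0 ≅ Z.
H_1: b_1 = 12 − 5 − 6 = 1; torsion from ∂_2 factors > 1: none. So H_1 ≅ Z.
H_2: b_2 = 6 − 6 − 0 = 0; torsion from ∂_3 factors > 1: none. So H_2 ≅ 0.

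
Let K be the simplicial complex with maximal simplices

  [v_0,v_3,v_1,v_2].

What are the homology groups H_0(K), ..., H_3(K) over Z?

H_0 = Z,  H_1 = 0,  H_2 = 0,  H_3 = 0.

Order the vertices as v_0 < v_1 < v_2 < v_3. Listing each simplex with vertices in this order, K has dimension 3 with simplices:

  0-simplices (4): [v_0], [v_1], [v_2], [v_3]
  1-simplices (6): [v_0,v_1], [v_0,v_2], [v_0,v_3], [v_1,v_2], [v_1,v_3], [v_2,v_3]
  2-simplices (4): [v_0,v_1,v_2], [v_0,v_1,v_3], [v_0,v_2,v_3], [v_1,v_2,v_3]
  3-simplices (1): [v_0,v_1,v_2,v_3]

so the chain groups are C_0 ≅ Z^4, C_1 ≅ Z^6, C_2 ≅ Z^4, C_3 ≅ Z^1.

∂_1: C_1 → C_0 maps an edge to its endpoints' difference, ∂[p,q] = q − p.
The resulting 4×6 matrix has rank 3, and its Smith normal form has invariant factors (1,1,1).

The boundary map ∂_2: C_2 → C_1 maps a triangle to the signed sum of its edges. For instance
  ∂[v_0,v_2,v_3] = [v_2,v_3] − [v_0,v_3] + [v_0,v_2],
  ∂[v_1,v_2,v_3] = [v_2,v_3] − [v_1,v_3] + [v_1,v_2].
The resulting 6×4 matrix has rank 3, and its Smith normal form has invariant factors (1,1,1).

∂_3: C_3 → C_2 sends each 3-simplex σ to the alternating sum Σ_i (−1)^i (σ with its i-th vertex removed). For instance
  ∂[v_0,v_1,v_2,v_3] = [v_1,v_2,v_3] − [v_0,v_2,v_3] + [v_0,v_1,v_3] − [v_0,v_1,v_2].
The resulting 4×1 matrix has rank 1, and its Smith normal form has invariant factors (1).

Reading off H_k = ker ∂_k / im ∂_{k+1}:

  H_0: rank C_0 − rank ∂_1 = 4 − 3 = 1, and the invariant factors of ∂_1 are all 1, so H_0 = Z.
  H_1: rank ker ∂_1 − rank ∂_2 = (6 − 3) − 3 = 0, and the invariant factors of ∂_2 are all 1, so H_1 = 0.
  H_2: rank ker ∂_2 − rank ∂_3 = (4 − 3) − 1 = 0, and the invariant factors of ∂_3 are all 1, so H_2 = 0.
  H_3: rank ker ∂_3 − rank ∂_4 = (1 − 1) − 0 = 0, and there is no ∂_4, so H_3 = 0.

As a check, the Euler characteristic is 4 − 6 + 4 − 1 = 1, which agrees with 1 − 0 + 0 − 0 = 1.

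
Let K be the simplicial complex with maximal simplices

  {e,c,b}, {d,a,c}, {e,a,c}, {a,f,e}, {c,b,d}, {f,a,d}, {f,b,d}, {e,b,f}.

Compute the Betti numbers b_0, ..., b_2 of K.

b_0 = 1, b_1 = 0, b_2 = 1.

Fix the vertex order a < b < c < d < e < f and write every simplex with vertices in increasing order. Then dim K = 2 and the simplices of K are:

  0-simplices (6): a, b, c, d, e, f
  1-simplices (12): ac, ad, ae, af, bc, bd, be, bf, cd, ce, df, ef
  2-simplices (8): acd, ace, adf, aef, bcd, bce, bdf, bef

giving chain groups C_0 ≅ Z^6, C_1 ≅ Z^12, C_2 ≅ Z^8.

∂_1: C_1 → C_0 maps an edge to its endpoints' difference, ∂[p,q] = q − p.
As a 6×12 matrix over Z this has rank 5, with invariant factors (1,1,1,1,1).

The boundary map ∂_2: C_2 → C_1 acts by ∂[p,q,r] = [q,r] − [p,r] + [p,q]. For instance
  ∂bef = ef − bf + be,
  ∂ace = ce − ae + ac.
The 12×8 boundary matrix has rank 7 and Smith normal form diag(1,1,1,1,1,1,1).

From H_k ≅ ker(∂_k) / im(∂_{k+1}) we obtain:

  H_0: rank C_0 − rank ∂_1 = 6 − 5 = 1, and the invariant factors of ∂_1 are all 1, so H_0 ≅ Z.
  H_1: rank ker ∂_1 − rank ∂_2 = (12 − 5) − 7 = 0, and the invariant factors of ∂_2 are all 1, so H_1 ≅ 0.
  H_2: rank ker ∂_2 − rank ∂_3 = (8 − 7) − 0 = 1, and there is no ∂_3, so H_2 ≅ Z.

As a check, the Euler characteristic is 6 − 12 + 8 = 2, which agrees with 1 − 0 + 1 = 2.

Hence the Betti numbers are b_0 = 1, b_1 = 0, b_2 = 1.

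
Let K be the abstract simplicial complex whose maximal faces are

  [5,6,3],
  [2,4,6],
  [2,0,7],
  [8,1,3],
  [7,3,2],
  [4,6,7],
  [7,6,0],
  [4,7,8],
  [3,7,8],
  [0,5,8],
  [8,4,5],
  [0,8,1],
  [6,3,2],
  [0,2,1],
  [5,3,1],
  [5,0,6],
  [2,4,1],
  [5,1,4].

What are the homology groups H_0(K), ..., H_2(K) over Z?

Order the vertices as 0 < 1 < 2 < 3 < 4 < 5 < 6 < 7 < 8. Listing each simplex with vertices in this order, K has dimension 2 with simplices:

  0-simplices (9): [0], [1], [2], [3], [4], [5], [6], [7], [8]
  1-simplices (27): (27 of them)
  2-simplices (18): [0,1,2], [0,1,8], [0,2,7], [0,5,6], [0,5,8], [0,6,7], [1,2,4], [1,3,5], [1,3,8], [1,4,5], [2,3,6], [2,3,7], [2,4,6], [3,5,6], [3,7,8], [4,5,8], [4,6,7], [4,7,8]

so the chain groups are C_0 ≅ Z^9, C_1 ≅ Z^27, C_2 ≅ Z^18.

The boundary map ∂_1: C_1 → C_0 maps an edge to its endpoints' difference, ∂[p,q] = q − p. For instance
  ∂[0,8] = [8] − [0].
The resulting 9×27 matrix has rank 8, and its Smith normal form has invariant factors (1,1,1,1,1,1,1,1).

Boundary ∂_2: C_2 → C_1 maps a triangle to the signed sum of its edges. For instance
  ∂[1,4,5] = [4,5] − [1,5] + [1,4],
  ∂[0,5,6] = [5,6] − [0,6] + [0,5].
The resulting 27×18 matrix has rank 18, and its Smith normal form has invariant factors (1,1,1,1,1,1,1,1,1,1,1,1,1,1,1,1,1,2).

From H_k ≅ ker(∂_k) / im(∂_{k+1}) we obtain:

  H_0: rank C_0 − rank ∂_1 = 9 − 8 = 1, and the invariant factors of ∂_1 are all 1, so H_0 = Z.
  H_1: rank ker ∂_1 − rank ∂_2 = (27 − 8) − 18 = 1, and ∂_2 has invariant factor 2 > 1, so H_1 = Z ⊕ Z/2Z.
  H_2: rank ker ∂_2 − rank ∂_3 = (18 − 18) − 0 = 0, and there is no ∂_3, so H_2 = 0.

H_0 ≅ Z,  H_1 ≅ Z ⊕ Z/2Z,  H_2 = 0.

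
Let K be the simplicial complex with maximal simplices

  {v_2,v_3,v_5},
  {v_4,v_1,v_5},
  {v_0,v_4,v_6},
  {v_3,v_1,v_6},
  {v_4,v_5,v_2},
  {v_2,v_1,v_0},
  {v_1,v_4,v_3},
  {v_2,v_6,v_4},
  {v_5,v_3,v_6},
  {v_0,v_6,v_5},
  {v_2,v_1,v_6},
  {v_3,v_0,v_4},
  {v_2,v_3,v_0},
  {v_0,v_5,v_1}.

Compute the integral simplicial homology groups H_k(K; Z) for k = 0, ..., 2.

Order the vertices as v_0 < v_1 < v_2 < v_3 < v_4 < v_5 < v_6. Listing each simplex with vertices in this order, K has dimension 2 with simplices:

  0-simplices (7): [v_0], [v_1], [v_2], [v_3], [v_4], [v_5], [v_6]
  1-simplices (21): (21 of them)
  2-simplices (14): (14 of them)

giving chain groups C_0 ≅ Z^7, C_1 ≅ Z^21, C_2 ≅ Z^14.

∂_1: C_1 → C_0 sends each edge [p,q] (with p < q) to q − p. For instance
  ∂[v_2,v_4] = [v_4] − [v_2].
The 7×21 boundary matrix has rank 6 and Smith normal form diag(1,1,1,1,1,1).

∂_2: C_2 → C_1 acts by ∂[p,q,r] = [q,r] − [p,r] + [p,q]. For instance
  ∂[v_0,v_1,v_5] = [v_1,v_5] − [v_0,v_5] + [v_0,v_1],
  ∂[v_1,v_3,v_6] = [v_3,v_6] − [v_1,v_6] + [v_1,v_3].
The resulting 21×14 matrix has rank 13, and its Smith normal form has invariant factors (1,1,1,1,1,1,1,1,1,1,1,1,1).

Computing H_k = (kernel of ∂_k) / (image of ∂_{k+1}):

  H_0: rank C_0 − rank ∂_1 = 7 − 6 = 1, and the invariant factors of ∂_1 are all 1, so H_0 = Z.
  H_1: rank ker ∂_1 − rank ∂_2 = (21 − 6) − 13 = 2, and the invariant factors of ∂_2 are all 1, so H_1 = Z^2.
  H_2: rank ker ∂_2 − rank ∂_3 = (14 − 13) − 0 = 1, and there is no ∂_3, so H_2 = Z.

As a check, the Euler characteristic is 7 − 21 + 14 = 0, which agrees with 1 − 2 + 1 = 0.
(K is a triangulation of the torus T^2.)

H_0 ≅ Z,  H_1 ≅ Z^2,  H_2 ≅ Z.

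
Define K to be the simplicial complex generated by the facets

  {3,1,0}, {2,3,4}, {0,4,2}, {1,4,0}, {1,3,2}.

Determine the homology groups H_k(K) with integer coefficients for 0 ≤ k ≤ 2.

Fix the vertex order 0 < 1 < 2 < 3 < 4 and write every simplex with vertices in increasing order. Then dim K = 2 and the simplices of K are:

  0-simplices (5): [0], [1], [2], [3], [4]
  1-simplices (10): [0,1], [0,2], [0,3], [0,4], [1,2], [1,3], [1,4], [2,3], [2,4], [3,4]
  2-simplices (5): [0,1,3], [0,1,4], [0,2,4], [1,2,3], [2,3,4]

giving chain groups C_0 ≅ Z^5, C_1 ≅ Z^10, C_2 ≅ Z^5.

∂_1: C_1 → C_0 is given by ∂[p,q] = [q] − [p].
This gives a 5×10 integer matrix of rank 4; reducing to Smith normal form yields diagonal entries (1,1,1,1).

∂_2: C_2 → C_1 maps a triangle to the signed sum of its edges. For instance
  ∂[0,1,3] = [1,3] − [0,3] + [0,1],
  ∂[0,1,4] = [1,4] − [0,4] + [0,1].
This gives a 10×5 integer matrix of rank 5; reducing to Smith normal form yields diagonal entries (1,1,1,1,1).

Computing H_k = (kernel of ∂_k) / (image of ∂_{k+1}):

  H_0: rank C_0 − rank ∂_1 = 5 − 4 = 1, and the invariant factors of ∂_1 are all 1, so H_0 ≅ Z.
  H_1: rank ker ∂_1 − rank ∂_2 = (10 − 4) − 5 = 1, and the invariant factors of ∂_2 are all 1, so H_1 ≅ Z.
  H_2: rank ker ∂_2 − rank ∂_3 = (5 − 5) − 0 = 0, and there is no ∂_3, so H_2 ≅ 0.

As a check, the Euler characteristic is 5 − 10 + 5 = 0, which agrees with 1 − 1 + 0 = 0.

H_0 = Z,  H_1 = Z,  H_2 = 0.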